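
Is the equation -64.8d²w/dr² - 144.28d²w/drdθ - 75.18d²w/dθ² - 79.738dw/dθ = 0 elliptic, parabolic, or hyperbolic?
Computing B² - 4AC with A = -64.8, B = -144.28, C = -75.18: discriminant = 1330.0624 (positive). Answer: hyperbolic.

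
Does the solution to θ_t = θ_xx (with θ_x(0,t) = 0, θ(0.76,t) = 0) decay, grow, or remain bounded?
θ → 0. Heat escapes through the Dirichlet boundary.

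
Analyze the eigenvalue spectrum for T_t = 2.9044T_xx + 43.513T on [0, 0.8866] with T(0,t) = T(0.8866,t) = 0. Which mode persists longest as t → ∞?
Eigenvalues: λₙ = 2.9044n²π²/0.8866² - 43.513.
First three modes:
  n=1: λ₁ = 2.9044π²/0.8866² - 43.513 ≈ -7.046
  n=2: λ₂ = 11.6176π²/0.8866² - 43.513 ≈ 102.355
  n=3: λ₃ = 26.1396π²/0.8866² - 43.513 ≈ 284.691
Since 2.9044π²/0.8866² ≈ 36.467 < 43.513, λ₁ < 0.
The n=1 mode grows fastest (−λₙ is largest for n=1) → dominates.
Asymptotic: T ~ c₁ sin(πx/0.8866) e^{7.046t} (exponential growth at rate −λ₁ ≈ 7.046).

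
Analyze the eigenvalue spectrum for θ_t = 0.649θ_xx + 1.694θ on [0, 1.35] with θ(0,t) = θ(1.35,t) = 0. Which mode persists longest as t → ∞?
Eigenvalues: λₙ = 0.649n²π²/1.35² - 1.694.
First three modes:
  n=1: λ₁ = 0.649π²/1.35² - 1.694 ≈ 1.821
  n=2: λ₂ = 2.596π²/1.35² - 1.694 ≈ 12.364
  n=3: λ₃ = 5.841π²/1.35² - 1.694 ≈ 29.937
Since 0.649π²/1.35² ≈ 3.515 > 1.694, all λₙ > 0.
The n=1 mode decays slowest → dominates as t → ∞.
Asymptotic: θ ~ c₁ sin(πx/1.35) e^{-λ₁t} with decay rate λ₁ ≈ 1.821.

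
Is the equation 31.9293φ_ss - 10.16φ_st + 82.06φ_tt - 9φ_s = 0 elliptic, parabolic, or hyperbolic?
Computing B² - 4AC with A = 31.9293, B = -10.16, C = 82.06: discriminant = -10377.247832 (negative). Answer: elliptic.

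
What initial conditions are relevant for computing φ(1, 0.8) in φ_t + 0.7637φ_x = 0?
A single point: x = 0.38904. The characteristic through (1, 0.8) is x - 0.7637t = const, so x = 1 - 0.7637·0.8 = 0.38904.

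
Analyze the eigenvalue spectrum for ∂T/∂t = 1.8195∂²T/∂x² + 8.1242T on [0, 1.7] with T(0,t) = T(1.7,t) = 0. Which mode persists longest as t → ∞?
Eigenvalues: λₙ = 1.8195n²π²/1.7² - 8.1242.
First three modes:
  n=1: λ₁ = 1.8195π²/1.7² - 8.1242 ≈ -1.91
  n=2: λ₂ = 7.278π²/1.7² - 8.1242 ≈ 16.731
  n=3: λ₃ = 16.3755π²/1.7² - 8.1242 ≈ 47.8
Since 1.8195π²/1.7² ≈ 6.214 < 8.1242, λ₁ < 0.
The n=1 mode grows fastest (−λₙ is largest for n=1) → dominates.
Asymptotic: T ~ c₁ sin(πx/1.7) e^{1.91t} (exponential growth at rate −λ₁ ≈ 1.91).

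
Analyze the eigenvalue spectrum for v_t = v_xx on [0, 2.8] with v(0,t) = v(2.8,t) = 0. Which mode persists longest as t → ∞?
Eigenvalues: λₙ = n²π²/2.8².
First three modes:
  n=1: λ₁ = π²/2.8² ≈ 1.259
  n=2: λ₂ = 4π²/2.8² ≈ 5.036 (4× faster decay)
  n=3: λ₃ = 9π²/2.8² ≈ 11.33 (9× faster decay)
As t → ∞, higher modes decay exponentially faster. The n=1 mode dominates: v ~ c₁ sin(πx/2.8) e^{-λ₁t}.
Decay rate: λ₁ = π²/2.8² ≈ 1.259.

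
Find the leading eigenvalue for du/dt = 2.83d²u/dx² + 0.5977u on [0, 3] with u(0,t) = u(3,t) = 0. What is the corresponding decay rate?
Eigenvalues: λₙ = 2.83n²π²/3² - 0.5977.
First three modes:
  n=1: λ₁ = 2.83π²/3² - 0.5977 ≈ 2.506
  n=2: λ₂ = 11.32π²/3² - 0.5977 ≈ 11.816
  n=3: λ₃ = 25.47π²/3² - 0.5977 ≈ 27.333
Since 2.83π²/3² ≈ 3.103 > 0.5977, all λₙ > 0.
The n=1 mode decays slowest → dominates as t → ∞.
Asymptotic: u ~ c₁ sin(πx/3) e^{-λ₁t} with decay rate λ₁ ≈ 2.506.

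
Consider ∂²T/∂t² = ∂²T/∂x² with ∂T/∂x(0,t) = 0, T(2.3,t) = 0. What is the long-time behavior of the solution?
As t → ∞, T oscillates (no decay). Energy is conserved; the solution oscillates indefinitely as standing waves.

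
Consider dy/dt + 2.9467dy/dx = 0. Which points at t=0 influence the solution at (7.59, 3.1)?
A single point: x = -1.54477. The characteristic through (7.59, 3.1) is x - 2.9467t = const, so x = 7.59 - 2.9467·3.1 = -1.54477.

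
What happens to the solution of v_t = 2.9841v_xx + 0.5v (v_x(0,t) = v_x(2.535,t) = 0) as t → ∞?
v grows unboundedly. With Neumann BCs the constant mode has diffusion eigenvalue 0, so any r > 0 makes it grow like e^(0.5t); solution grows exponentially.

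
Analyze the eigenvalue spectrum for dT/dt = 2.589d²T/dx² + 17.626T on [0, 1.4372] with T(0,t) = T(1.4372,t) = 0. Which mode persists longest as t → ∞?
Eigenvalues: λₙ = 2.589n²π²/1.4372² - 17.626.
First three modes:
  n=1: λ₁ = 2.589π²/1.4372² - 17.626 ≈ -5.255
  n=2: λ₂ = 10.356π²/1.4372² - 17.626 ≈ 31.857
  n=3: λ₃ = 23.301π²/1.4372² - 17.626 ≈ 93.711
Since 2.589π²/1.4372² ≈ 12.371 < 17.626, λ₁ < 0.
The n=1 mode grows fastest (−λₙ is largest for n=1) → dominates.
Asymptotic: T ~ c₁ sin(πx/1.4372) e^{5.255t} (exponential growth at rate −λ₁ ≈ 5.255).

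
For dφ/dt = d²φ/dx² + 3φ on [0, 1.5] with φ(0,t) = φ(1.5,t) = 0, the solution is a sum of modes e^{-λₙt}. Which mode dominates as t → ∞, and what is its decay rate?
Eigenvalues: λₙ = n²π²/1.5² - 3.
First three modes:
  n=1: λ₁ = π²/1.5² - 3 ≈ 1.386
  n=2: λ₂ = 4π²/1.5² - 3 ≈ 14.546
  n=3: λ₃ = 9π²/1.5² - 3 ≈ 36.478
Since π²/1.5² ≈ 4.386 > 3, all λₙ > 0.
The n=1 mode decays slowest → dominates as t → ∞.
Asymptotic: φ ~ c₁ sin(πx/1.5) e^{-λ₁t} with decay rate λ₁ ≈ 1.386.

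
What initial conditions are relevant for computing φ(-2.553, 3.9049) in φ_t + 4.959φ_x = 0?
A single point: x = -21.9173991. The characteristic through (-2.553, 3.9049) is x - 4.959t = const, so x = -2.553 - 4.959·3.9049 = -21.9173991.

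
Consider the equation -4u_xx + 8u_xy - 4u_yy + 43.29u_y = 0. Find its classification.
Parabolic. (A = -4, B = 8, C = -4 gives B² - 4AC = 0.)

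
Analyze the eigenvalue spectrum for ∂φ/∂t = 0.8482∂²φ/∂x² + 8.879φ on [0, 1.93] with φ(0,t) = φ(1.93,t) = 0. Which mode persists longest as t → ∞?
Eigenvalues: λₙ = 0.8482n²π²/1.93² - 8.879.
First three modes:
  n=1: λ₁ = 0.8482π²/1.93² - 8.879 ≈ -6.632
  n=2: λ₂ = 3.3928π²/1.93² - 8.879 ≈ 0.111
  n=3: λ₃ = 7.6338π²/1.93² - 8.879 ≈ 11.348
Since 0.8482π²/1.93² ≈ 2.247 < 8.879, λ₁ < 0.
The n=1 mode grows fastest (−λₙ is largest for n=1) → dominates.
Asymptotic: φ ~ c₁ sin(πx/1.93) e^{6.632t} (exponential growth at rate −λ₁ ≈ 6.632).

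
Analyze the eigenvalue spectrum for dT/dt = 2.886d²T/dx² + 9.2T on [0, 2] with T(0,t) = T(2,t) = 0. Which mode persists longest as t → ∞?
Eigenvalues: λₙ = 2.886n²π²/2² - 9.2.
First three modes:
  n=1: λ₁ = 2.886π²/2² - 9.2 ≈ -2.079
  n=2: λ₂ = 11.544π²/2² - 9.2 ≈ 19.284
  n=3: λ₃ = 25.974π²/2² - 9.2 ≈ 54.888
Since 2.886π²/2² ≈ 7.121 < 9.2, λ₁ < 0.
The n=1 mode grows fastest (−λₙ is largest for n=1) → dominates.
Asymptotic: T ~ c₁ sin(πx/2) e^{2.079t} (exponential growth at rate −λ₁ ≈ 2.079).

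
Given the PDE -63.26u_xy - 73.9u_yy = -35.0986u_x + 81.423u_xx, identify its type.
Rewriting in standard form: -81.423u_xx - 63.26u_xy - 73.9u_yy + 35.0986u_x = 0. The second-order coefficients are A = -81.423, B = -63.26, C = -73.9. Since B² - 4AC = -20066.8112 < 0, this is an elliptic PDE.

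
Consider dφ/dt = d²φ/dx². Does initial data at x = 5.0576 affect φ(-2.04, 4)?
Yes, for any finite x. The heat equation has infinite propagation speed, so all initial data affects all points at any t > 0.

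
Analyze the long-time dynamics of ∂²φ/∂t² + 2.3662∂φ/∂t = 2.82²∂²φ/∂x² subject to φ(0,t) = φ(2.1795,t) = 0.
Long-time behavior: φ → 0. Damping (γ=2.3662) dissipates energy; oscillations decay exponentially.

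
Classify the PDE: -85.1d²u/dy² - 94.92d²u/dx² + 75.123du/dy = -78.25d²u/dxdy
Rewriting in standard form: -94.92d²u/dx² + 78.25d²u/dxdy - 85.1d²u/dy² + 75.123du/dy = 0. A = -94.92, B = 78.25, C = -85.1. Discriminant B² - 4AC = -26187.7055. Since -26187.7055 < 0, elliptic.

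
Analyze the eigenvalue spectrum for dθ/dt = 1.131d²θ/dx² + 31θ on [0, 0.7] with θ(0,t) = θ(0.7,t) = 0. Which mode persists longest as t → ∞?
Eigenvalues: λₙ = 1.131n²π²/0.7² - 31.
First three modes:
  n=1: λ₁ = 1.131π²/0.7² - 31 ≈ -8.219
  n=2: λ₂ = 4.524π²/0.7² - 31 ≈ 60.123
  n=3: λ₃ = 10.179π²/0.7² - 31 ≈ 174.026
Since 1.131π²/0.7² ≈ 22.781 < 31, λ₁ < 0.
The n=1 mode grows fastest (−λₙ is largest for n=1) → dominates.
Asymptotic: θ ~ c₁ sin(πx/0.7) e^{8.219t} (exponential growth at rate −λ₁ ≈ 8.219).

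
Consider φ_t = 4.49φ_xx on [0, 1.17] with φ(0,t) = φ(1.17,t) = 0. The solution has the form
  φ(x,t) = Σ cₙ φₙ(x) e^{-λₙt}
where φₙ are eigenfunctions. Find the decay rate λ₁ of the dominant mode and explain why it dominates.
Eigenvalues: λₙ = 4.49n²π²/1.17².
First three modes:
  n=1: λ₁ = 4.49π²/1.17² ≈ 32.372
  n=2: λ₂ = 17.96π²/1.17² ≈ 129.489 (4× faster decay)
  n=3: λ₃ = 40.41π²/1.17² ≈ 291.351 (9× faster decay)
As t → ∞, higher modes decay exponentially faster. The n=1 mode dominates: φ ~ c₁ sin(πx/1.17) e^{-λ₁t}.
Decay rate: λ₁ = 4.49π²/1.17² ≈ 32.372.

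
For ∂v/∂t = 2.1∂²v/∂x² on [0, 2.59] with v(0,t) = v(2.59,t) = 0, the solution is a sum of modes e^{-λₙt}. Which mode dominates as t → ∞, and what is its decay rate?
Eigenvalues: λₙ = 2.1n²π²/2.59².
First three modes:
  n=1: λ₁ = 2.1π²/2.59² ≈ 3.09
  n=2: λ₂ = 8.4π²/2.59² ≈ 12.359 (4× faster decay)
  n=3: λ₃ = 18.9π²/2.59² ≈ 27.808 (9× faster decay)
As t → ∞, higher modes decay exponentially faster. The n=1 mode dominates: v ~ c₁ sin(πx/2.59) e^{-λ₁t}.
Decay rate: λ₁ = 2.1π²/2.59² ≈ 3.09.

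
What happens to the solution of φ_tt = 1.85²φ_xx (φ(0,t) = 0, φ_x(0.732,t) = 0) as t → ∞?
φ oscillates (no decay). Energy is conserved; the solution oscillates indefinitely as standing waves.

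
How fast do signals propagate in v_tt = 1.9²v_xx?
Speed = 1.9. Information travels along characteristics x = x₀ ± 1.9t.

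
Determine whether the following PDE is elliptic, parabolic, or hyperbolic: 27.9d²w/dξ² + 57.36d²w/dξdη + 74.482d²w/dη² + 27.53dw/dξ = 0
Coefficients: A = 27.9, B = 57.36, C = 74.482. B² - 4AC = -5022.0216, which is negative, so the equation is elliptic.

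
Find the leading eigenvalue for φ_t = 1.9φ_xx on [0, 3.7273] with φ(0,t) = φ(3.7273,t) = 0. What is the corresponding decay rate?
Eigenvalues: λₙ = 1.9n²π²/3.7273².
First three modes:
  n=1: λ₁ = 1.9π²/3.7273² ≈ 1.35
  n=2: λ₂ = 7.6π²/3.7273² ≈ 5.399 (4× faster decay)
  n=3: λ₃ = 17.1π²/3.7273² ≈ 12.148 (9× faster decay)
As t → ∞, higher modes decay exponentially faster. The n=1 mode dominates: φ ~ c₁ sin(πx/3.7273) e^{-λ₁t}.
Decay rate: λ₁ = 1.9π²/3.7273² ≈ 1.35.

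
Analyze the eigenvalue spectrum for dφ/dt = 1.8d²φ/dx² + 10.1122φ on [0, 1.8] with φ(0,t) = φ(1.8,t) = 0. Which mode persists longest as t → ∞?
Eigenvalues: λₙ = 1.8n²π²/1.8² - 10.1122.
First three modes:
  n=1: λ₁ = 1.8π²/1.8² - 10.1122 ≈ -4.629
  n=2: λ₂ = 7.2π²/1.8² - 10.1122 ≈ 11.82
  n=3: λ₃ = 16.2π²/1.8² - 10.1122 ≈ 39.236
Since 1.8π²/1.8² ≈ 5.483 < 10.1122, λ₁ < 0.
The n=1 mode grows fastest (−λₙ is largest for n=1) → dominates.
Asymptotic: φ ~ c₁ sin(πx/1.8) e^{4.629t} (exponential growth at rate −λ₁ ≈ 4.629).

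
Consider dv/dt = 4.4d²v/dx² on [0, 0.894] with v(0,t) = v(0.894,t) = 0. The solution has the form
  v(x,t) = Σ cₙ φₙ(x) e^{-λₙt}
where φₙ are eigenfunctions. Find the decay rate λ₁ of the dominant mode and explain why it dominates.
Eigenvalues: λₙ = 4.4n²π²/0.894².
First three modes:
  n=1: λ₁ = 4.4π²/0.894² ≈ 54.335
  n=2: λ₂ = 17.6π²/0.894² ≈ 217.339 (4× faster decay)
  n=3: λ₃ = 39.6π²/0.894² ≈ 489.012 (9× faster decay)
As t → ∞, higher modes decay exponentially faster. The n=1 mode dominates: v ~ c₁ sin(πx/0.894) e^{-λ₁t}.
Decay rate: λ₁ = 4.4π²/0.894² ≈ 54.335.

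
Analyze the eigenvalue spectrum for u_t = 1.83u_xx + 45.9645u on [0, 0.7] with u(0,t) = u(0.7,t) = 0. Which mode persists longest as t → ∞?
Eigenvalues: λₙ = 1.83n²π²/0.7² - 45.9645.
First three modes:
  n=1: λ₁ = 1.83π²/0.7² - 45.9645 ≈ -9.105
  n=2: λ₂ = 7.32π²/0.7² - 45.9645 ≈ 101.475
  n=3: λ₃ = 16.47π²/0.7² - 45.9645 ≈ 285.775
Since 1.83π²/0.7² ≈ 36.86 < 45.9645, λ₁ < 0.
The n=1 mode grows fastest (−λₙ is largest for n=1) → dominates.
Asymptotic: u ~ c₁ sin(πx/0.7) e^{9.105t} (exponential growth at rate −λ₁ ≈ 9.105).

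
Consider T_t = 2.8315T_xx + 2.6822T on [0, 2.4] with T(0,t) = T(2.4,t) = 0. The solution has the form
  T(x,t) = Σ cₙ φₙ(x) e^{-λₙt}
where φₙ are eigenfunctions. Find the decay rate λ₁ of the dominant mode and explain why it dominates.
Eigenvalues: λₙ = 2.8315n²π²/2.4² - 2.6822.
First three modes:
  n=1: λ₁ = 2.8315π²/2.4² - 2.6822 ≈ 2.169
  n=2: λ₂ = 11.326π²/2.4² - 2.6822 ≈ 16.725
  n=3: λ₃ = 25.4835π²/2.4² - 2.6822 ≈ 40.983
Since 2.8315π²/2.4² ≈ 4.852 > 2.6822, all λₙ > 0.
The n=1 mode decays slowest → dominates as t → ∞.
Asymptotic: T ~ c₁ sin(πx/2.4) e^{-λ₁t} with decay rate λ₁ ≈ 2.169.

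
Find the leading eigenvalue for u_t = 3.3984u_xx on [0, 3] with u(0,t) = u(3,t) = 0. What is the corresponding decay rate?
Eigenvalues: λₙ = 3.3984n²π²/3².
First three modes:
  n=1: λ₁ = 3.3984π²/3² ≈ 3.727
  n=2: λ₂ = 13.5936π²/3² ≈ 14.907 (4× faster decay)
  n=3: λ₃ = 30.5856π²/3² ≈ 33.541 (9× faster decay)
As t → ∞, higher modes decay exponentially faster. The n=1 mode dominates: u ~ c₁ sin(πx/3) e^{-λ₁t}.
Decay rate: λ₁ = 3.3984π²/3² ≈ 3.727.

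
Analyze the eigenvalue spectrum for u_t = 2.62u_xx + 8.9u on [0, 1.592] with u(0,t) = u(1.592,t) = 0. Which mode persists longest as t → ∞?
Eigenvalues: λₙ = 2.62n²π²/1.592² - 8.9.
First three modes:
  n=1: λ₁ = 2.62π²/1.592² - 8.9 ≈ 1.303
  n=2: λ₂ = 10.48π²/1.592² - 8.9 ≈ 31.911
  n=3: λ₃ = 23.58π²/1.592² - 8.9 ≈ 82.924
Since 2.62π²/1.592² ≈ 10.203 > 8.9, all λₙ > 0.
The n=1 mode decays slowest → dominates as t → ∞.
Asymptotic: u ~ c₁ sin(πx/1.592) e^{-λ₁t} with decay rate λ₁ ≈ 1.303.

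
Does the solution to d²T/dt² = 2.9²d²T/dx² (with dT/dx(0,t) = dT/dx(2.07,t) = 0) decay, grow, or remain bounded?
T oscillates about a mean that drifts linearly in t (generically unbounded; no decay). There is no damping, so the nonconstant modes persist as standing waves (energy conserved, no decay). But with Neumann conditions at both ends the constant mode has eigenvalue 0: the spatial mean M(t) of T satisfies M'' = 0, so M(t) = M(0) + M'(0)·t. Unless the initial velocity has zero mean (∫T_t(x,0)dx = 0), the solution grows linearly in t (unbounded, though not exponentially); if it does have zero mean, the solution stays bounded and simply oscillates.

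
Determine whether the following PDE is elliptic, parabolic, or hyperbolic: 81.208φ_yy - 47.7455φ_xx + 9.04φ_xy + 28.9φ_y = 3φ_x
Rewriting in standard form: -47.7455φ_xx + 9.04φ_xy + 81.208φ_yy - 3φ_x + 28.9φ_y = 0. Coefficients: A = -47.7455, B = 9.04, C = 81.208. B² - 4AC = 15590.987856, which is positive, so the equation is hyperbolic.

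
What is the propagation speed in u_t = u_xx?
Infinite. The heat equation is parabolic, not hyperbolic, so disturbances propagate instantly.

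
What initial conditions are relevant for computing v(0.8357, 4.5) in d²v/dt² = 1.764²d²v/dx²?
Domain of dependence: [-7.1023, 8.7737]. Signals travel at speed 1.764, so data within |x - 0.8357| ≤ 1.764·4.5 = 7.938 can reach the point.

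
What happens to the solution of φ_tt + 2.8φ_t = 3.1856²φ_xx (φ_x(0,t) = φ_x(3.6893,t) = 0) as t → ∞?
φ → constant (steady state). Damping (γ=2.8) dissipates the nonconstant modes; with Neumann BCs the spatial average obeys M''+γM'=0 and tends to a finite limit.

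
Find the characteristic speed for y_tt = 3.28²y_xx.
Speed = 3.28. Information travels along characteristics x = x₀ ± 3.28t.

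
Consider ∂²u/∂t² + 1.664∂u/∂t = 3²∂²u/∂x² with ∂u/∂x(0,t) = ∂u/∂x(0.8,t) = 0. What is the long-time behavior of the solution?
As t → ∞, u → constant (steady state). Damping (γ=1.664) dissipates the nonconstant modes; with Neumann BCs the spatial average obeys M''+γM'=0 and tends to a finite limit.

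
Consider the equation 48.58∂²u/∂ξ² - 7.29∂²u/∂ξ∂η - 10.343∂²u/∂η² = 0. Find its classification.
Hyperbolic. (A = 48.58, B = -7.29, C = -10.343 gives B² - 4AC = 2062.99586.)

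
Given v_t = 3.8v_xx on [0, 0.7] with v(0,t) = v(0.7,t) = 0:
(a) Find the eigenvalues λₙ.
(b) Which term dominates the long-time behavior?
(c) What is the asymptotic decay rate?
Eigenvalues: λₙ = 3.8n²π²/0.7².
First three modes:
  n=1: λ₁ = 3.8π²/0.7² ≈ 76.54
  n=2: λ₂ = 15.2π²/0.7² ≈ 306.159 (4× faster decay)
  n=3: λ₃ = 34.2π²/0.7² ≈ 688.858 (9× faster decay)
As t → ∞, higher modes decay exponentially faster. The n=1 mode dominates: v ~ c₁ sin(πx/0.7) e^{-λ₁t}.
Decay rate: λ₁ = 3.8π²/0.7² ≈ 76.54.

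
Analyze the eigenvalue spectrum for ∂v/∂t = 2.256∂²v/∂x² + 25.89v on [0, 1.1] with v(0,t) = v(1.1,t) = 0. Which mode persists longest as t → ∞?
Eigenvalues: λₙ = 2.256n²π²/1.1² - 25.89.
First three modes:
  n=1: λ₁ = 2.256π²/1.1² - 25.89 ≈ -7.488
  n=2: λ₂ = 9.024π²/1.1² - 25.89 ≈ 47.716
  n=3: λ₃ = 20.304π²/1.1² - 25.89 ≈ 139.724
Since 2.256π²/1.1² ≈ 18.402 < 25.89, λ₁ < 0.
The n=1 mode grows fastest (−λₙ is largest for n=1) → dominates.
Asymptotic: v ~ c₁ sin(πx/1.1) e^{7.488t} (exponential growth at rate −λ₁ ≈ 7.488).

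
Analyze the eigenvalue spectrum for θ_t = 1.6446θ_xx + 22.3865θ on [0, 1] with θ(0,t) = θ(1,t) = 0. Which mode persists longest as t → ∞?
Eigenvalues: λₙ = 1.6446n²π²/1² - 22.3865.
First three modes:
  n=1: λ₁ = 1.6446π² - 22.3865 ≈ -6.155
  n=2: λ₂ = 6.5784π² - 22.3865 ≈ 42.54
  n=3: λ₃ = 14.8014π² - 22.3865 ≈ 123.697
Since 1.6446π² ≈ 16.232 < 22.3865, λ₁ < 0.
The n=1 mode grows fastest (−λₙ is largest for n=1) → dominates.
Asymptotic: θ ~ c₁ sin(πx/1) e^{6.155t} (exponential growth at rate −λ₁ ≈ 6.155).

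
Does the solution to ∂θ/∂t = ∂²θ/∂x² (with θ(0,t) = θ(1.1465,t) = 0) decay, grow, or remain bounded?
θ → 0. Heat diffuses out through both boundaries.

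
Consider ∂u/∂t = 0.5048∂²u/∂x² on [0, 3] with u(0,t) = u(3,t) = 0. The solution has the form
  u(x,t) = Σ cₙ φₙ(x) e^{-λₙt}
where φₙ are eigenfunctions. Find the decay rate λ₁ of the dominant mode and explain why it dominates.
Eigenvalues: λₙ = 0.5048n²π²/3².
First three modes:
  n=1: λ₁ = 0.5048π²/3² ≈ 0.554
  n=2: λ₂ = 2.0192π²/3² ≈ 2.214 (4× faster decay)
  n=3: λ₃ = 4.5432π²/3² ≈ 4.982 (9× faster decay)
As t → ∞, higher modes decay exponentially faster. The n=1 mode dominates: u ~ c₁ sin(πx/3) e^{-λ₁t}.
Decay rate: λ₁ = 0.5048π²/3² ≈ 0.554.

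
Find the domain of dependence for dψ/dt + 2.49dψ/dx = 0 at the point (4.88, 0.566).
A single point: x = 3.47066. The characteristic through (4.88, 0.566) is x - 2.49t = const, so x = 4.88 - 2.49·0.566 = 3.47066.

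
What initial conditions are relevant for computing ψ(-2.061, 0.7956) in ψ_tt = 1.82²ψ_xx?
Domain of dependence: [-3.508992, -0.613008]. Signals travel at speed 1.82, so data within |x - -2.061| ≤ 1.82·0.7956 = 1.447992 can reach the point.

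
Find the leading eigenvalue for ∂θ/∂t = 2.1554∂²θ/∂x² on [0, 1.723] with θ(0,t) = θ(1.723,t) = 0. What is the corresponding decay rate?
Eigenvalues: λₙ = 2.1554n²π²/1.723².
First three modes:
  n=1: λ₁ = 2.1554π²/1.723² ≈ 7.166
  n=2: λ₂ = 8.6216π²/1.723² ≈ 28.663 (4× faster decay)
  n=3: λ₃ = 19.3986π²/1.723² ≈ 64.491 (9× faster decay)
As t → ∞, higher modes decay exponentially faster. The n=1 mode dominates: θ ~ c₁ sin(πx/1.723) e^{-λ₁t}.
Decay rate: λ₁ = 2.1554π²/1.723² ≈ 7.166.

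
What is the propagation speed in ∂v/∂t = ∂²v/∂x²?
Infinite. The heat equation is parabolic, not hyperbolic, so disturbances propagate instantly.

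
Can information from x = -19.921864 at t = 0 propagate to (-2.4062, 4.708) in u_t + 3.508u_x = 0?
No. Only data at x = -18.921864 affects (-2.4062, 4.708). Advection has one-way propagation along characteristics.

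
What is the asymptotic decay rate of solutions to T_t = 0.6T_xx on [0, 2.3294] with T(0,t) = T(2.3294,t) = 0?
Eigenvalues: λₙ = 0.6n²π²/2.3294².
First three modes:
  n=1: λ₁ = 0.6π²/2.3294² ≈ 1.091
  n=2: λ₂ = 2.4π²/2.3294² ≈ 4.365 (4× faster decay)
  n=3: λ₃ = 5.4π²/2.3294² ≈ 9.822 (9× faster decay)
As t → ∞, higher modes decay exponentially faster. The n=1 mode dominates: T ~ c₁ sin(πx/2.3294) e^{-λ₁t}.
Decay rate: λ₁ = 0.6π²/2.3294² ≈ 1.091.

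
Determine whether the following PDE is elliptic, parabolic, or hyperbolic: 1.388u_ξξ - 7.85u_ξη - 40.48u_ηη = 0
Coefficients: A = 1.388, B = -7.85, C = -40.48. B² - 4AC = 286.36746, which is positive, so the equation is hyperbolic.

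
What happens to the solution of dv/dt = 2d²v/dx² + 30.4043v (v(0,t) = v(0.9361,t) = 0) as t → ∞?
v grows unboundedly. Reaction dominates diffusion (r=30.4043 > κπ²/L²≈22.53); solution grows exponentially.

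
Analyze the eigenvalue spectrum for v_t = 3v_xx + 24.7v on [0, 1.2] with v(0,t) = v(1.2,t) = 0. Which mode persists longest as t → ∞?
Eigenvalues: λₙ = 3n²π²/1.2² - 24.7.
First three modes:
  n=1: λ₁ = 3π²/1.2² - 24.7 ≈ -4.138
  n=2: λ₂ = 12π²/1.2² - 24.7 ≈ 57.547
  n=3: λ₃ = 27π²/1.2² - 24.7 ≈ 160.355
Since 3π²/1.2² ≈ 20.562 < 24.7, λ₁ < 0.
The n=1 mode grows fastest (−λₙ is largest for n=1) → dominates.
Asymptotic: v ~ c₁ sin(πx/1.2) e^{4.138t} (exponential growth at rate −λ₁ ≈ 4.138).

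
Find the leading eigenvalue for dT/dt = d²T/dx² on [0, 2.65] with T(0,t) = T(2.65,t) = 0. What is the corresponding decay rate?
Eigenvalues: λₙ = n²π²/2.65².
First three modes:
  n=1: λ₁ = π²/2.65² ≈ 1.405
  n=2: λ₂ = 4π²/2.65² ≈ 5.622 (4× faster decay)
  n=3: λ₃ = 9π²/2.65² ≈ 12.649 (9× faster decay)
As t → ∞, higher modes decay exponentially faster. The n=1 mode dominates: T ~ c₁ sin(πx/2.65) e^{-λ₁t}.
Decay rate: λ₁ = π²/2.65² ≈ 1.405.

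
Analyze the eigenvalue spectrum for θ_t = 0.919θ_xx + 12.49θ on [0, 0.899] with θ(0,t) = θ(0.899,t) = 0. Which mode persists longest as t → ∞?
Eigenvalues: λₙ = 0.919n²π²/0.899² - 12.49.
First three modes:
  n=1: λ₁ = 0.919π²/0.899² - 12.49 ≈ -1.267
  n=2: λ₂ = 3.676π²/0.899² - 12.49 ≈ 32.401
  n=3: λ₃ = 8.271π²/0.899² - 12.49 ≈ 88.514
Since 0.919π²/0.899² ≈ 11.223 < 12.49, λ₁ < 0.
The n=1 mode grows fastest (−λₙ is largest for n=1) → dominates.
Asymptotic: θ ~ c₁ sin(πx/0.899) e^{1.267t} (exponential growth at rate −λ₁ ≈ 1.267).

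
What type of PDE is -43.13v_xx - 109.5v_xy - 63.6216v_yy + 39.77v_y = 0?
With A = -43.13, B = -109.5, C = -63.6216, the discriminant is 1014.251568. This is a hyperbolic PDE.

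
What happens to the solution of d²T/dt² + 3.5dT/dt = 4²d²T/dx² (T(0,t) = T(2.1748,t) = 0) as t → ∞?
T → 0. Damping (γ=3.5) dissipates energy; oscillations decay exponentially.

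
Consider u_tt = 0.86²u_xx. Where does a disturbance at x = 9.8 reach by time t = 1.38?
Domain of influence: [8.6132, 10.9868]. Data at x = 9.8 spreads outward at speed 0.86.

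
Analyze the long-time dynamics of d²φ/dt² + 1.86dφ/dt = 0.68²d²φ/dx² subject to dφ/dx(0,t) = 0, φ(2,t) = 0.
Long-time behavior: φ → 0. Damping (γ=1.86) dissipates energy; oscillations decay exponentially.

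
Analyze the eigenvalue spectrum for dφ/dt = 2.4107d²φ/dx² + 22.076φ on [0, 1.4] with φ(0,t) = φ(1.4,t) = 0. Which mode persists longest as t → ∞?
Eigenvalues: λₙ = 2.4107n²π²/1.4² - 22.076.
First three modes:
  n=1: λ₁ = 2.4107π²/1.4² - 22.076 ≈ -9.937
  n=2: λ₂ = 9.6428π²/1.4² - 22.076 ≈ 26.48
  n=3: λ₃ = 21.6963π²/1.4² - 22.076 ≈ 87.176
Since 2.4107π²/1.4² ≈ 12.139 < 22.076, λ₁ < 0.
The n=1 mode grows fastest (−λₙ is largest for n=1) → dominates.
Asymptotic: φ ~ c₁ sin(πx/1.4) e^{9.937t} (exponential growth at rate −λ₁ ≈ 9.937).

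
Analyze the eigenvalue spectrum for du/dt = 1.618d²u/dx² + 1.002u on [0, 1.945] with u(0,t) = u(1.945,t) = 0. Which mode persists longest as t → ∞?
Eigenvalues: λₙ = 1.618n²π²/1.945² - 1.002.
First three modes:
  n=1: λ₁ = 1.618π²/1.945² - 1.002 ≈ 3.219
  n=2: λ₂ = 6.472π²/1.945² - 1.002 ≈ 15.883
  n=3: λ₃ = 14.562π²/1.945² - 1.002 ≈ 36.989
Since 1.618π²/1.945² ≈ 4.221 > 1.002, all λₙ > 0.
The n=1 mode decays slowest → dominates as t → ∞.
Asymptotic: u ~ c₁ sin(πx/1.945) e^{-λ₁t} with decay rate λ₁ ≈ 3.219.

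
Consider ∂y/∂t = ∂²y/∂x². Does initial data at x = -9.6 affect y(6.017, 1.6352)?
Yes, for any finite x. The heat equation has infinite propagation speed, so all initial data affects all points at any t > 0.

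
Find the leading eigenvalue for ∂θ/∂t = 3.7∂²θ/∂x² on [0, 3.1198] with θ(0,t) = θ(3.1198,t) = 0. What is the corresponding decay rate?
Eigenvalues: λₙ = 3.7n²π²/3.1198².
First three modes:
  n=1: λ₁ = 3.7π²/3.1198² ≈ 3.752
  n=2: λ₂ = 14.8π²/3.1198² ≈ 15.007 (4× faster decay)
  n=3: λ₃ = 33.3π²/3.1198² ≈ 33.767 (9× faster decay)
As t → ∞, higher modes decay exponentially faster. The n=1 mode dominates: θ ~ c₁ sin(πx/3.1198) e^{-λ₁t}.
Decay rate: λ₁ = 3.7π²/3.1198² ≈ 3.752.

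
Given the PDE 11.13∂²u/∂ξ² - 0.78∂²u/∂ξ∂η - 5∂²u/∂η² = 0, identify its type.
The second-order coefficients are A = 11.13, B = -0.78, C = -5. Since B² - 4AC = 223.2084 > 0, this is a hyperbolic PDE.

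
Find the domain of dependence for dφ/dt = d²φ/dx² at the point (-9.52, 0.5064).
The entire real line. The heat equation has infinite propagation speed: any initial disturbance instantly affects all points (though exponentially small far away).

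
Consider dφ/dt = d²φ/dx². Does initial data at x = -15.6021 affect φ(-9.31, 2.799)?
Yes, for any finite x. The heat equation has infinite propagation speed, so all initial data affects all points at any t > 0.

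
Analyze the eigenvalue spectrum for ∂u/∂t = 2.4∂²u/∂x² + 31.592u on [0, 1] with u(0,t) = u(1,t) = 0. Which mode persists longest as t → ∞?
Eigenvalues: λₙ = 2.4n²π²/1² - 31.592.
First three modes:
  n=1: λ₁ = 2.4π² - 31.592 ≈ -7.905
  n=2: λ₂ = 9.6π² - 31.592 ≈ 63.156
  n=3: λ₃ = 21.6π² - 31.592 ≈ 181.591
Since 2.4π² ≈ 23.687 < 31.592, λ₁ < 0.
The n=1 mode grows fastest (−λₙ is largest for n=1) → dominates.
Asymptotic: u ~ c₁ sin(πx/1) e^{7.905t} (exponential growth at rate −λ₁ ≈ 7.905).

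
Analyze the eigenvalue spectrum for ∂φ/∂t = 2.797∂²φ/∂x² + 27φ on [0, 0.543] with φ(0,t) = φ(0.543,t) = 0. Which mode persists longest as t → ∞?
Eigenvalues: λₙ = 2.797n²π²/0.543² - 27.
First three modes:
  n=1: λ₁ = 2.797π²/0.543² - 27 ≈ 66.625
  n=2: λ₂ = 11.188π²/0.543² - 27 ≈ 347.501
  n=3: λ₃ = 25.173π²/0.543² - 27 ≈ 815.626
Since 2.797π²/0.543² ≈ 93.625 > 27, all λₙ > 0.
The n=1 mode decays slowest → dominates as t → ∞.
Asymptotic: φ ~ c₁ sin(πx/0.543) e^{-λ₁t} with decay rate λ₁ ≈ 66.625.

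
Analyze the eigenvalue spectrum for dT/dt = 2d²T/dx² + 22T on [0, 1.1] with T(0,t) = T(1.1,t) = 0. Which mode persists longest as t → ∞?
Eigenvalues: λₙ = 2n²π²/1.1² - 22.
First three modes:
  n=1: λ₁ = 2π²/1.1² - 22 ≈ -5.687
  n=2: λ₂ = 8π²/1.1² - 22 ≈ 43.254
  n=3: λ₃ = 18π²/1.1² - 22 ≈ 124.821
Since 2π²/1.1² ≈ 16.313 < 22, λ₁ < 0.
The n=1 mode grows fastest (−λₙ is largest for n=1) → dominates.
Asymptotic: T ~ c₁ sin(πx/1.1) e^{5.687t} (exponential growth at rate −λ₁ ≈ 5.687).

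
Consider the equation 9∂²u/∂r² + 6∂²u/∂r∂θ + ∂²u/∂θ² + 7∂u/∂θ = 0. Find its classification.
Parabolic. (A = 9, B = 6, C = 1 gives B² - 4AC = 0.)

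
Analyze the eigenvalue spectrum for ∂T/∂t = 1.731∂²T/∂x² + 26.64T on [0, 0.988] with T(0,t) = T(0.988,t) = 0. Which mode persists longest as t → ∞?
Eigenvalues: λₙ = 1.731n²π²/0.988² - 26.64.
First three modes:
  n=1: λ₁ = 1.731π²/0.988² - 26.64 ≈ -9.138
  n=2: λ₂ = 6.924π²/0.988² - 26.64 ≈ 43.367
  n=3: λ₃ = 15.579π²/0.988² - 26.64 ≈ 130.876
Since 1.731π²/0.988² ≈ 17.502 < 26.64, λ₁ < 0.
The n=1 mode grows fastest (−λₙ is largest for n=1) → dominates.
Asymptotic: T ~ c₁ sin(πx/0.988) e^{9.138t} (exponential growth at rate −λ₁ ≈ 9.138).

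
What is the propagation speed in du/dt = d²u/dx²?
Infinite. The heat equation is parabolic, not hyperbolic, so disturbances propagate instantly.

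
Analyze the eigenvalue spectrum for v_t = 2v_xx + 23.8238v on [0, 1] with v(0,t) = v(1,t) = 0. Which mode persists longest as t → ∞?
Eigenvalues: λₙ = 2n²π²/1² - 23.8238.
First three modes:
  n=1: λ₁ = 2π² - 23.8238 ≈ -4.085
  n=2: λ₂ = 8π² - 23.8238 ≈ 55.133
  n=3: λ₃ = 18π² - 23.8238 ≈ 153.829
Since 2π² ≈ 19.739 < 23.8238, λ₁ < 0.
The n=1 mode grows fastest (−λₙ is largest for n=1) → dominates.
Asymptotic: v ~ c₁ sin(πx/1) e^{4.085t} (exponential growth at rate −λ₁ ≈ 4.085).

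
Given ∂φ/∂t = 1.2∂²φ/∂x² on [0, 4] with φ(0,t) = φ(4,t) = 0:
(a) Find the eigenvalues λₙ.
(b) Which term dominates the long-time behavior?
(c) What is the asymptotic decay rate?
Eigenvalues: λₙ = 1.2n²π²/4².
First three modes:
  n=1: λ₁ = 1.2π²/4² ≈ 0.74
  n=2: λ₂ = 4.8π²/4² ≈ 2.961 (4× faster decay)
  n=3: λ₃ = 10.8π²/4² ≈ 6.662 (9× faster decay)
As t → ∞, higher modes decay exponentially faster. The n=1 mode dominates: φ ~ c₁ sin(πx/4) e^{-λ₁t}.
Decay rate: λ₁ = 1.2π²/4² ≈ 0.74.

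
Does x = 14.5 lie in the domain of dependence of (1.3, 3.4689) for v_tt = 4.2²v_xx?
Yes. The domain of dependence is [-13.26938, 15.86938], and 14.5 ∈ [-13.26938, 15.86938].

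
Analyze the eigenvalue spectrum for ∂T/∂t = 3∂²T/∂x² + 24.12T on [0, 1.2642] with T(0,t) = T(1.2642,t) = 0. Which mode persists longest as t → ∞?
Eigenvalues: λₙ = 3n²π²/1.2642² - 24.12.
First three modes:
  n=1: λ₁ = 3π²/1.2642² - 24.12 ≈ -5.594
  n=2: λ₂ = 12π²/1.2642² - 24.12 ≈ 49.985
  n=3: λ₃ = 27π²/1.2642² - 24.12 ≈ 142.617
Since 3π²/1.2642² ≈ 18.526 < 24.12, λ₁ < 0.
The n=1 mode grows fastest (−λₙ is largest for n=1) → dominates.
Asymptotic: T ~ c₁ sin(πx/1.2642) e^{5.594t} (exponential growth at rate −λ₁ ≈ 5.594).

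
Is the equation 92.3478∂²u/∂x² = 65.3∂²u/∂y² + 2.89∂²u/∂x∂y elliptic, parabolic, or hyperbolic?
Rewriting in standard form: 92.3478∂²u/∂x² - 2.89∂²u/∂x∂y - 65.3∂²u/∂y² = 0. Computing B² - 4AC with A = 92.3478, B = -2.89, C = -65.3: discriminant = 24129.59746 (positive). Answer: hyperbolic.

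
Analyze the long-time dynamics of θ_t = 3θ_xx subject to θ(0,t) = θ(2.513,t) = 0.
Long-time behavior: θ → 0. Heat diffuses out through both boundaries.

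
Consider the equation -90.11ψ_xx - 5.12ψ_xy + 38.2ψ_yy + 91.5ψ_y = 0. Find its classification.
Hyperbolic. (A = -90.11, B = -5.12, C = 38.2 gives B² - 4AC = 13795.0224.)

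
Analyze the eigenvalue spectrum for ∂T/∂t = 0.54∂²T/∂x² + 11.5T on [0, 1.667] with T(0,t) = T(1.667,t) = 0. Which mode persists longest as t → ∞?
Eigenvalues: λₙ = 0.54n²π²/1.667² - 11.5.
First three modes:
  n=1: λ₁ = 0.54π²/1.667² - 11.5 ≈ -9.582
  n=2: λ₂ = 2.16π²/1.667² - 11.5 ≈ -3.828
  n=3: λ₃ = 4.86π²/1.667² - 11.5 ≈ 5.761
Since 0.54π²/1.667² ≈ 1.918 < 11.5, λ₁ < 0.
The n=1 mode grows fastest (−λₙ is largest for n=1) → dominates.
Asymptotic: T ~ c₁ sin(πx/1.667) e^{9.582t} (exponential growth at rate −λ₁ ≈ 9.582).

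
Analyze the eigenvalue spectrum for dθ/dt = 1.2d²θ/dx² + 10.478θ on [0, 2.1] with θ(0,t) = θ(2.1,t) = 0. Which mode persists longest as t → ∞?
Eigenvalues: λₙ = 1.2n²π²/2.1² - 10.478.
First three modes:
  n=1: λ₁ = 1.2π²/2.1² - 10.478 ≈ -7.792
  n=2: λ₂ = 4.8π²/2.1² - 10.478 ≈ 0.264
  n=3: λ₃ = 10.8π²/2.1² - 10.478 ≈ 13.692
Since 1.2π²/2.1² ≈ 2.686 < 10.478, λ₁ < 0.
The n=1 mode grows fastest (−λₙ is largest for n=1) → dominates.
Asymptotic: θ ~ c₁ sin(πx/2.1) e^{7.792t} (exponential growth at rate −λ₁ ≈ 7.792).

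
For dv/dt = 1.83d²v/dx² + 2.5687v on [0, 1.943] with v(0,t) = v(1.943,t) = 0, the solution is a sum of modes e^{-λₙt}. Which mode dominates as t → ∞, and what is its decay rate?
Eigenvalues: λₙ = 1.83n²π²/1.943² - 2.5687.
First three modes:
  n=1: λ₁ = 1.83π²/1.943² - 2.5687 ≈ 2.215
  n=2: λ₂ = 7.32π²/1.943² - 2.5687 ≈ 16.568
  n=3: λ₃ = 16.47π²/1.943² - 2.5687 ≈ 40.489
Since 1.83π²/1.943² ≈ 4.784 > 2.5687, all λₙ > 0.
The n=1 mode decays slowest → dominates as t → ∞.
Asymptotic: v ~ c₁ sin(πx/1.943) e^{-λ₁t} with decay rate λ₁ ≈ 2.215.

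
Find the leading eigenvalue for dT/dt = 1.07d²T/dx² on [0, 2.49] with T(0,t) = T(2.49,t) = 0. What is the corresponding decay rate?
Eigenvalues: λₙ = 1.07n²π²/2.49².
First three modes:
  n=1: λ₁ = 1.07π²/2.49² ≈ 1.703
  n=2: λ₂ = 4.28π²/2.49² ≈ 6.813 (4× faster decay)
  n=3: λ₃ = 9.63π²/2.49² ≈ 15.329 (9× faster decay)
As t → ∞, higher modes decay exponentially faster. The n=1 mode dominates: T ~ c₁ sin(πx/2.49) e^{-λ₁t}.
Decay rate: λ₁ = 1.07π²/2.49² ≈ 1.703.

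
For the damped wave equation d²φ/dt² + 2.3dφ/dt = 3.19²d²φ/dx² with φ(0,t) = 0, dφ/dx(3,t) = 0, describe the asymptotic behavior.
φ → 0. Damping (γ=2.3) dissipates energy; oscillations decay exponentially.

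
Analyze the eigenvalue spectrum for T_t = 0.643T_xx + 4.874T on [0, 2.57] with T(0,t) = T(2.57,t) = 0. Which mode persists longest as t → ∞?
Eigenvalues: λₙ = 0.643n²π²/2.57² - 4.874.
First three modes:
  n=1: λ₁ = 0.643π²/2.57² - 4.874 ≈ -3.913
  n=2: λ₂ = 2.572π²/2.57² - 4.874 ≈ -1.031
  n=3: λ₃ = 5.787π²/2.57² - 4.874 ≈ 3.773
Since 0.643π²/2.57² ≈ 0.961 < 4.874, λ₁ < 0.
The n=1 mode grows fastest (−λₙ is largest for n=1) → dominates.
Asymptotic: T ~ c₁ sin(πx/2.57) e^{3.913t} (exponential growth at rate −λ₁ ≈ 3.913).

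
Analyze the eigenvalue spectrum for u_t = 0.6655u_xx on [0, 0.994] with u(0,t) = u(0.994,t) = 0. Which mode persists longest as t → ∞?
Eigenvalues: λₙ = 0.6655n²π²/0.994².
First three modes:
  n=1: λ₁ = 0.6655π²/0.994² ≈ 6.648
  n=2: λ₂ = 2.662π²/0.994² ≈ 26.591 (4× faster decay)
  n=3: λ₃ = 5.9895π²/0.994² ≈ 59.83 (9× faster decay)
As t → ∞, higher modes decay exponentially faster. The n=1 mode dominates: u ~ c₁ sin(πx/0.994) e^{-λ₁t}.
Decay rate: λ₁ = 0.6655π²/0.994² ≈ 6.648.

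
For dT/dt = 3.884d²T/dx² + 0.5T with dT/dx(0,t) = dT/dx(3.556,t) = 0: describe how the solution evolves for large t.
T grows unboundedly. With Neumann BCs the constant mode has diffusion eigenvalue 0, so any r > 0 makes it grow like e^(0.5t); solution grows exponentially.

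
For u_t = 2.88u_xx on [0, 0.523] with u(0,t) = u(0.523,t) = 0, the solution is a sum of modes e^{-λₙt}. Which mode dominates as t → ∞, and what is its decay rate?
Eigenvalues: λₙ = 2.88n²π²/0.523².
First three modes:
  n=1: λ₁ = 2.88π²/0.523² ≈ 103.918
  n=2: λ₂ = 11.52π²/0.523² ≈ 415.67 (4× faster decay)
  n=3: λ₃ = 25.92π²/0.523² ≈ 935.258 (9× faster decay)
As t → ∞, higher modes decay exponentially faster. The n=1 mode dominates: u ~ c₁ sin(πx/0.523) e^{-λ₁t}.
Decay rate: λ₁ = 2.88π²/0.523² ≈ 103.918.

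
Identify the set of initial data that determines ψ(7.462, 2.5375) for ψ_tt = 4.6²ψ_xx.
Domain of dependence: [-4.2105, 19.1345]. Signals travel at speed 4.6, so data within |x - 7.462| ≤ 4.6·2.5375 = 11.6725 can reach the point.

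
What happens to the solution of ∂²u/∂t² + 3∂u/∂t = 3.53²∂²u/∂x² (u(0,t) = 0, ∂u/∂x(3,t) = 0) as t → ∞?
u → 0. Damping (γ=3) dissipates energy; oscillations decay exponentially.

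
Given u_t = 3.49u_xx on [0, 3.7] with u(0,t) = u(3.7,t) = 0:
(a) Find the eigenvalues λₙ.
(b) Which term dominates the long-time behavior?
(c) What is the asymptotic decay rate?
Eigenvalues: λₙ = 3.49n²π²/3.7².
First three modes:
  n=1: λ₁ = 3.49π²/3.7² ≈ 2.516
  n=2: λ₂ = 13.96π²/3.7² ≈ 10.064 (4× faster decay)
  n=3: λ₃ = 31.41π²/3.7² ≈ 22.645 (9× faster decay)
As t → ∞, higher modes decay exponentially faster. The n=1 mode dominates: u ~ c₁ sin(πx/3.7) e^{-λ₁t}.
Decay rate: λ₁ = 3.49π²/3.7² ≈ 2.516.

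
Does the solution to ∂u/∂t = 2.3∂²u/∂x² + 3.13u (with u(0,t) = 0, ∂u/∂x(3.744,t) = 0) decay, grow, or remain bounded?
u grows unboundedly. Reaction dominates diffusion (r=3.13 > κπ²/(4L²)≈0.4); solution grows exponentially.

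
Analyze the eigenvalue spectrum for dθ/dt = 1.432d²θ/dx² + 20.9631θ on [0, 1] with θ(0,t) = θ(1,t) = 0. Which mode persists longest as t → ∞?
Eigenvalues: λₙ = 1.432n²π²/1² - 20.9631.
First three modes:
  n=1: λ₁ = 1.432π² - 20.9631 ≈ -6.83
  n=2: λ₂ = 5.728π² - 20.9631 ≈ 35.57
  n=3: λ₃ = 12.888π² - 20.9631 ≈ 106.236
Since 1.432π² ≈ 14.133 < 20.9631, λ₁ < 0.
The n=1 mode grows fastest (−λₙ is largest for n=1) → dominates.
Asymptotic: θ ~ c₁ sin(πx/1) e^{6.83t} (exponential growth at rate −λ₁ ≈ 6.83).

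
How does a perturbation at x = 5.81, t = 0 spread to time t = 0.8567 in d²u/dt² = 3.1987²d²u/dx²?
Domain of influence: [3.06967371, 8.55032629]. Data at x = 5.81 spreads outward at speed 3.1987.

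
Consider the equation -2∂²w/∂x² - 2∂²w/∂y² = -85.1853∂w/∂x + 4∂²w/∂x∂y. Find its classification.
Rewriting in standard form: -2∂²w/∂x² - 4∂²w/∂x∂y - 2∂²w/∂y² + 85.1853∂w/∂x = 0. Parabolic. (A = -2, B = -4, C = -2 gives B² - 4AC = 0.)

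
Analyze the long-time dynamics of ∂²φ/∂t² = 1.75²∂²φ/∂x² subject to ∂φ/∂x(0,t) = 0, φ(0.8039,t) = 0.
Long-time behavior: φ oscillates (no decay). Energy is conserved; the solution oscillates indefinitely as standing waves.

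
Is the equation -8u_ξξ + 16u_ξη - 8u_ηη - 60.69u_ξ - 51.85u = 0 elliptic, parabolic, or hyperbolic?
Computing B² - 4AC with A = -8, B = 16, C = -8: discriminant = 0 (zero). Answer: parabolic.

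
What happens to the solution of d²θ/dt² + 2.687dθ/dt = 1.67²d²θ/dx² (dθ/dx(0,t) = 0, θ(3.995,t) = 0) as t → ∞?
θ → 0. Damping (γ=2.687) dissipates energy; oscillations decay exponentially.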